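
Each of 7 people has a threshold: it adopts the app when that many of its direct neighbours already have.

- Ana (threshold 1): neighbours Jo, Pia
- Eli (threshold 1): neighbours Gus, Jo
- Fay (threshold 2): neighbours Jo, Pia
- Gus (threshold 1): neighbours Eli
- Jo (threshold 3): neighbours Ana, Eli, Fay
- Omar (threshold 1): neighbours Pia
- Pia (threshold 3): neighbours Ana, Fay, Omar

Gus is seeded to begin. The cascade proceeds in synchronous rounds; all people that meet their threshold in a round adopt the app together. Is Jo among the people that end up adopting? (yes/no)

Round 1 — Gus adopts the app (initial).
Round 2 — checking thresholds:
  Eli: 1 of 2 neighbours ≥ 1, adopts the app.
Round 3 — no new adoptions; cascade stops.

no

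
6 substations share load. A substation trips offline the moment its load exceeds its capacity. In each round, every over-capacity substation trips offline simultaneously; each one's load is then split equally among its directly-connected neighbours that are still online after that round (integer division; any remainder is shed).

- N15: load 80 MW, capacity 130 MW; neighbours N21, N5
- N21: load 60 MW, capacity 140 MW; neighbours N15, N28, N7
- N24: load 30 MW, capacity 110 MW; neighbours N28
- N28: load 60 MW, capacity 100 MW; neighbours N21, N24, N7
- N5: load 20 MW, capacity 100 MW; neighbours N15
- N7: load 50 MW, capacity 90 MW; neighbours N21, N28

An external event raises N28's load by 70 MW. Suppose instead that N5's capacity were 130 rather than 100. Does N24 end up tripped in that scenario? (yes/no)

no

With N5's capacity at 130:
Round 1 — N28 at 130 > 100. N28 trips offline.
  N28 sheds 130 MW to N21, N24, N7: 43 each (1 lost).
    N21: 60+43 = 103 ≤ 140
    N24: 30+43 = 73 ≤ 110
    N7: 50+43 = 93 > 90
Round 2 — N7 trips offline.
  N7 sheds 93 MW to N21: 93 each.
    N21: 103+93 = 196 > 140
Round 3 — N21 trips offline.
  N21 sheds 196 MW to N15: 196 each.
    N15: 80+196 = 276 > 130
Round 4 — N15 trips offline.
  N15 sheds 276 MW to N5: 276 each.
    N5: 20+276 = 296 > 130
Round 5 — N5 trips offline.
  N5 sheds 296 MW: no online neighbours, lost.
No further trips.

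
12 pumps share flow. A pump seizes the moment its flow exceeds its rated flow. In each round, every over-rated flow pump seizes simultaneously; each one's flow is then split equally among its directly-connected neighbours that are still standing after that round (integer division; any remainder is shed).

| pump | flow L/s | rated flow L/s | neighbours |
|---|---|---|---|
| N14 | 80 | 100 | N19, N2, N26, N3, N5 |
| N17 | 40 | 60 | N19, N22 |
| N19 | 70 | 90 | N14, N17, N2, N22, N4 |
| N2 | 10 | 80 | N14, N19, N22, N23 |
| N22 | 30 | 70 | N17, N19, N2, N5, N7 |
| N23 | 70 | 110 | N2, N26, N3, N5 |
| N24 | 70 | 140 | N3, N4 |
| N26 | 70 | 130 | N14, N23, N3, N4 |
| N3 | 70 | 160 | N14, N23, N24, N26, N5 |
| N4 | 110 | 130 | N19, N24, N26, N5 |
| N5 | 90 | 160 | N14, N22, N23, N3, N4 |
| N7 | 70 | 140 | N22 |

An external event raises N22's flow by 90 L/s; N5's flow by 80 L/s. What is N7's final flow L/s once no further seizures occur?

Round 1 — N22 at 120 > 70; N5 at 170 > 160. N22, N5 seize.
  N22 sheds 120 L/s to N17, N19, N2, N7: 30 each.
    N17: 40+30 = 70 > 60
    N19: 70+30 = 100 > 90
    N2: 10+30 = 40 ≤ 80
    N7: 70+30 = 100 ≤ 140
  N5 sheds 170 L/s to N14, N23, N3, N4: 42 each (2 lost).
    N14: 80+42 = 122 > 100
    N23: 70+42 = 112 > 110
    N3: 70+42 = 112 ≤ 160
    N4: 110+42 = 152 > 130
Round 2 — N14, N17, N19, N23, N4 seize.
  N14 sheds 122 L/s to N2, N26, N3: 40 each (2 lost).
    N2: 40+40 = 80 ≤ 80
    N26: 70+40 = 110 ≤ 130
    N3: 112+40 = 152 ≤ 160
  N17 sheds 70 L/s: no online neighbours, lost.
  N19 sheds 100 L/s to N2: 100 each.
    N2: 80+100 = 180 > 80
  N23 sheds 112 L/s to N2, N26, N3: 37 each (1 lost).
    N2: 180+37 = 217 > 80
    N26: 110+37 = 147 > 130
    N3: 152+37 = 189 > 160
  N4 sheds 152 L/s to N24, N26: 76 each.
    N24: 70+76 = 146 > 140
    N26: 147+76 = 223 > 130
Round 3 — N2, N24, N26, N3 seize.
  N2 sheds 217 L/s: no online neighbours, lost.
  N24 sheds 146 L/s: no online neighbours, lost.
  N26 sheds 223 L/s: no online neighbours, lost.
  N3 sheds 189 L/s: no online neighbours, lost.
No further seizures.

100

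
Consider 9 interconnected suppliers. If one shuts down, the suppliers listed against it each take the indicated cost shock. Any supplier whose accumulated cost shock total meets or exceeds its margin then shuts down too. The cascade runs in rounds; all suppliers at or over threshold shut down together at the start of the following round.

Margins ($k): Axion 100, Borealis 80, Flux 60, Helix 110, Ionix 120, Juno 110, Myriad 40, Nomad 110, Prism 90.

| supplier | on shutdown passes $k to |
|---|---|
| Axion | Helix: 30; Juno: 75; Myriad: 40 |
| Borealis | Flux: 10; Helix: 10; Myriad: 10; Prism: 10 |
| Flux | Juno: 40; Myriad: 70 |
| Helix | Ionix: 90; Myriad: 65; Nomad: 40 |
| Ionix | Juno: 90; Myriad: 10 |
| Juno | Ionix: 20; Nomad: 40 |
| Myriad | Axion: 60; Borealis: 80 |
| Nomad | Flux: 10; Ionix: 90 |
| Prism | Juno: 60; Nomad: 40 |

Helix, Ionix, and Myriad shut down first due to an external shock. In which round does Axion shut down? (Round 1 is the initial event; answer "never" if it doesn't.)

never

Round 1 — Helix, Ionix, Myriad shut down (initial).
  Axion: +60 → 60 < 100
  Borealis: +80 → 80 ≥ 80
  Juno: +90 → 90 < 110
  Nomad: +40 → 40 < 110
Round 2 — Borealis shuts down.
  Flux: +10 → 10 < 60
  Prism: +10 → 10 < 90
No further shutdowns.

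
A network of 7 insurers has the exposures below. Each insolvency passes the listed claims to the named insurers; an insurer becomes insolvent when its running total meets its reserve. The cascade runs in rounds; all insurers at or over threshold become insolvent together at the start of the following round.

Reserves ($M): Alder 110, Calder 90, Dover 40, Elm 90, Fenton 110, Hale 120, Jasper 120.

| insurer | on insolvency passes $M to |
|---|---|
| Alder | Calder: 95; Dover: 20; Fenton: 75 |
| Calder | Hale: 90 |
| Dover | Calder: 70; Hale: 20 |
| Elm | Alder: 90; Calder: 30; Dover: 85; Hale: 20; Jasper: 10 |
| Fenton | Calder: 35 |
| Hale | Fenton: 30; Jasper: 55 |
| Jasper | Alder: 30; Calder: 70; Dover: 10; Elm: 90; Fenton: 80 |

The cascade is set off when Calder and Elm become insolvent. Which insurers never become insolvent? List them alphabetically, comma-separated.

Alder, Fenton, Jasper

Round 1 — Calder, Elm become insolvent (initial).
  Alder: +90 → 90 < 110
  Dover: +85 → 85 ≥ 40
  Hale: +90+20 → 110 < 120
  Jasper: +10 → 10 < 120
Round 2 — Dover becomes insolvent.
  Hale: +20 → 130 ≥ 120
Round 3 — Hale becomes insolvent.
  Fenton: +30 → 30 < 110
  Jasper: +55 → 65 < 120
No further insolvencies.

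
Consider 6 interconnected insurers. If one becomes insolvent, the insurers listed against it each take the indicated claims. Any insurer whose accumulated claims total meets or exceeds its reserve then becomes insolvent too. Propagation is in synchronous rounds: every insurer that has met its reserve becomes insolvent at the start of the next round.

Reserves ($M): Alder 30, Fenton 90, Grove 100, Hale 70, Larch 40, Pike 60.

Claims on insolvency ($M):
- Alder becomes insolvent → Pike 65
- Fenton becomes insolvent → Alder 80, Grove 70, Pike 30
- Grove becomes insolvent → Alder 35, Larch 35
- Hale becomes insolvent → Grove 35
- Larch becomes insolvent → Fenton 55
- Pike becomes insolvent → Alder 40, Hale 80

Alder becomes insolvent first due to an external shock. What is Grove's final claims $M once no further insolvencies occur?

Round 1 — Alder becomes insolvent (initial).
  Pike: +65 → 65 ≥ 60
Round 2 — Pike becomes insolvent.
  Hale: +80 → 80 ≥ 70
Round 3 — Hale becomes insolvent.
  Grove: +35 → 35 < 100
No further insolvencies.

35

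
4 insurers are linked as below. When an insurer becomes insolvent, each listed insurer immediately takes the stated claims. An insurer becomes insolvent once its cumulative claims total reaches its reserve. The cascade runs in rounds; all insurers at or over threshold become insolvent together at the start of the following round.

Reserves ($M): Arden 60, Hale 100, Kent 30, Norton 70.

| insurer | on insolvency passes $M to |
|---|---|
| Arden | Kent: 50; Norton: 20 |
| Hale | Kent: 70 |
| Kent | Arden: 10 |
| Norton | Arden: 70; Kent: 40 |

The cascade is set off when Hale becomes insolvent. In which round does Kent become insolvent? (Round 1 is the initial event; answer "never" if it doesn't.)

Round 1 — Hale becomes insolvent (initial).
  Kent: +70 → 70 ≥ 30
Round 2 — Kent becomes insolvent.
  Arden: +10 → 10 < 60
No further insolvencies.

2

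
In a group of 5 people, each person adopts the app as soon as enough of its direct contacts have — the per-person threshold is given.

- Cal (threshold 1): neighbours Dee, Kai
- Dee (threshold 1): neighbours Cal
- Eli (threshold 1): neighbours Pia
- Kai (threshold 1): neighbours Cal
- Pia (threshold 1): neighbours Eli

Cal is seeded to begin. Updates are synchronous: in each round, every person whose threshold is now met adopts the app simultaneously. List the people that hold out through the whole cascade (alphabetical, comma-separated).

Eli, Pia

Round 1 — Cal adopts the app (initial).
Round 2 — checking thresholds:
  Dee: 1 of 1 neighbours ≥ 1, adopts the app.
  Kai: 1 of 1 neighbours ≥ 1, adopts the app.
Round 3 — no new adoptions; cascade stops.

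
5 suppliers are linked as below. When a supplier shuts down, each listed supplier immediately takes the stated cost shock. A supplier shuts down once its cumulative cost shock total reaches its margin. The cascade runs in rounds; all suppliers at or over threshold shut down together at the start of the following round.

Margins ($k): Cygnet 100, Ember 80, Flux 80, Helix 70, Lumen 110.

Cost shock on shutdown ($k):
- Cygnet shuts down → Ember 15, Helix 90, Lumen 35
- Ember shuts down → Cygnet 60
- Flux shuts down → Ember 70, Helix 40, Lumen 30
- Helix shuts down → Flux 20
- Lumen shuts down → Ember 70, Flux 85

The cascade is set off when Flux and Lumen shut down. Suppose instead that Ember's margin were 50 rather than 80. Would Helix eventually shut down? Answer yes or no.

no

With Ember's margin at 50:
Round 1 — Flux, Lumen shut down (initial).
  Ember: +70+70 → 140 ≥ 50
  Helix: +40 → 40 < 70
Round 2 — Ember shuts down.
  Cygnet: +60 → 60 < 100
No further shutdowns.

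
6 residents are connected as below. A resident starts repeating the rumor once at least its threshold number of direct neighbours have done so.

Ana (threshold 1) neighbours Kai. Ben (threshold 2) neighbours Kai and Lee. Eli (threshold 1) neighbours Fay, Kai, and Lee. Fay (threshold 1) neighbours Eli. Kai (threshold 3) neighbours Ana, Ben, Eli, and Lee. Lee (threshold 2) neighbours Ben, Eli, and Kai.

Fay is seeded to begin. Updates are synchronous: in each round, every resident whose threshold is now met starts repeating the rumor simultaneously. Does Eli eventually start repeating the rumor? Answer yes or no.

Round 1 — Fay starts repeating the rumor (initial).
Round 2 — checking thresholds:
  Eli: 1 of 3 neighbours ≥ 1, starts repeating the rumor.
Round 3 — no new spreads; cascade stops.

yes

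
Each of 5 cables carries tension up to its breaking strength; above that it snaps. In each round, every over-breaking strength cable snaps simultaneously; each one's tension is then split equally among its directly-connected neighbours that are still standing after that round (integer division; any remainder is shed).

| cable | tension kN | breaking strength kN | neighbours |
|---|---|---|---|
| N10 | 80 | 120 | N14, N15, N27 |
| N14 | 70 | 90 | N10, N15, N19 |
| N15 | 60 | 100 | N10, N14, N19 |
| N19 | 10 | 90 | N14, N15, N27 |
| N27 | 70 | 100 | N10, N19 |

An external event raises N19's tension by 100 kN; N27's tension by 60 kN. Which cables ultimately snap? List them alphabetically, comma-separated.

N10, N14, N15, N19, N27

Round 1 — N19 at 110 > 90; N27 at 130 > 100. N19, N27 snap.
  N19 sheds 110 kN to N14, N15: 55 each.
    N14: 70+55 = 125 > 90
    N15: 60+55 = 115 > 100
  N27 sheds 130 kN to N10: 130 each.
    N10: 80+130 = 210 > 120
Round 2 — N10, N14, N15 snap.
  N10 sheds 210 kN: no online neighbours, lost.
  N14 sheds 125 kN: no online neighbours, lost.
  N15 sheds 115 kN: no online neighbours, lost.
No further breaks.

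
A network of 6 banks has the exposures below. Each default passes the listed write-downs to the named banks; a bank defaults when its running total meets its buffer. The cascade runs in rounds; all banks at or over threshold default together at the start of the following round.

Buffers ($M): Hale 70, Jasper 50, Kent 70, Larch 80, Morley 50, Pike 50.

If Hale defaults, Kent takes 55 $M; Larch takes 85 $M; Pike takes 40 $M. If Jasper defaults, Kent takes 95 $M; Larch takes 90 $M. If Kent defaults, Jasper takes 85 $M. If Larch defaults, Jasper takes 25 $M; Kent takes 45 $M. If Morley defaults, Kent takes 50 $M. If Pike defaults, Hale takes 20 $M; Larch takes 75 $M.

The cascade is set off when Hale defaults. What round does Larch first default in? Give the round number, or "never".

Round 1 — Hale defaults (initial).
  Kent: +55 → 55 < 70
  Larch: +85 → 85 ≥ 80
  Pike: +40 → 40 < 50
Round 2 — Larch defaults.
  Jasper: +25 → 25 < 50
  Kent: +45 → 100 ≥ 70
Round 3 — Kent defaults.
  Jasper: +85 → 110 ≥ 50
Round 4 — Jasper defaults.
No further defaults.

2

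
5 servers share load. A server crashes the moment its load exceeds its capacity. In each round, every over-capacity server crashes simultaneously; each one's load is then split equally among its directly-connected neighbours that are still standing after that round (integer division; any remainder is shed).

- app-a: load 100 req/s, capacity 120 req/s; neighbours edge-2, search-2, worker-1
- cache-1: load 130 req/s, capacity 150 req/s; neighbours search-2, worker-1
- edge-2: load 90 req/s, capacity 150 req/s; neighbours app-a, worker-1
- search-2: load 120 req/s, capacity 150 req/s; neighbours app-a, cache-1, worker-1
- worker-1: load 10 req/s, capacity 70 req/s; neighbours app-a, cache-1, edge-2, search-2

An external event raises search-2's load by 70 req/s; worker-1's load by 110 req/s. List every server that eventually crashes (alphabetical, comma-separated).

Round 1 — search-2 at 190 > 150; worker-1 at 120 > 70. search-2, worker-1 crash.
  search-2 sheds 190 req/s to app-a, cache-1: 95 each.
    app-a: 100+95 = 195 > 120
    cache-1: 130+95 = 225 > 150
  worker-1 sheds 120 req/s to app-a, cache-1, edge-2: 40 each.
    app-a: 195+40 = 235 > 120
    cache-1: 225+40 = 265 > 150
    edge-2: 90+40 = 130 ≤ 150
Round 2 — app-a, cache-1 crash.
  app-a sheds 235 req/s to edge-2: 235 each.
    edge-2: 130+235 = 365 > 150
  cache-1 sheds 265 req/s: no online neighbours, lost.
Round 3 — edge-2 crashes.
  edge-2 sheds 365 req/s: no online neighbours, lost.
No further crashes.

app-a, cache-1, edge-2, search-2, worker-1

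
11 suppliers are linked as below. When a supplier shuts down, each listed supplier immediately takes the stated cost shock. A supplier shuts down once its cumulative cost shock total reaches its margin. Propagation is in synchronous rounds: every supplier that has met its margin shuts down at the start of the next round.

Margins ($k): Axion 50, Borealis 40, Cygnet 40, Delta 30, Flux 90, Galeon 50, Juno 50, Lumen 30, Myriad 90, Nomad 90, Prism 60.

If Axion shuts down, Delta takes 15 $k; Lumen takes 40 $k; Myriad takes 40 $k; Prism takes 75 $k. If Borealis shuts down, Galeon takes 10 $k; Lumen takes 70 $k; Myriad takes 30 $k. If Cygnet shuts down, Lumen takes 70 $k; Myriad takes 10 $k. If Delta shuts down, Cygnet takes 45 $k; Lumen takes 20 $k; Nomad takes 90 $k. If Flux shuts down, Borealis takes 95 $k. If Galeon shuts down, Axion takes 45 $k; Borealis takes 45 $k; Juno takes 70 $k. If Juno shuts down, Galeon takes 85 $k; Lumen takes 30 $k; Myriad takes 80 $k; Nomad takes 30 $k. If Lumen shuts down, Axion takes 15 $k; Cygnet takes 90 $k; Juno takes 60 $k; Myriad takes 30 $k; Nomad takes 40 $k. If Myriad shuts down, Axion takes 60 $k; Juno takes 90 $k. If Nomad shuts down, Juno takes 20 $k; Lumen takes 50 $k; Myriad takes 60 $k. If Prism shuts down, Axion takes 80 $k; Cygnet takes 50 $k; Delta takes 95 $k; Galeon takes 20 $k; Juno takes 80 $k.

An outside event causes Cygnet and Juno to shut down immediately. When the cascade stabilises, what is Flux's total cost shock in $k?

0

Round 1 — Cygnet, Juno shut down (initial).
  Galeon: +85 → 85 ≥ 50
  Lumen: +70+30 → 100 ≥ 30
  Myriad: +10+80 → 90 ≥ 90
  Nomad: +30 → 30 < 90
Round 2 — Galeon, Lumen, Myriad shut down.
  Axion: +45+15+60 → 120 ≥ 50
  Borealis: +45 → 45 ≥ 40
  Nomad: +40 → 70 < 90
Round 3 — Axion, Borealis shut down.
  Delta: +15 → 15 < 30
  Prism: +75 → 75 ≥ 60
Round 4 — Prism shuts down.
  Delta: +95 → 110 ≥ 30
Round 5 — Delta shuts down.
  Nomad: +90 → 160 ≥ 90
Round 6 — Nomad shuts down.
No further shutdowns.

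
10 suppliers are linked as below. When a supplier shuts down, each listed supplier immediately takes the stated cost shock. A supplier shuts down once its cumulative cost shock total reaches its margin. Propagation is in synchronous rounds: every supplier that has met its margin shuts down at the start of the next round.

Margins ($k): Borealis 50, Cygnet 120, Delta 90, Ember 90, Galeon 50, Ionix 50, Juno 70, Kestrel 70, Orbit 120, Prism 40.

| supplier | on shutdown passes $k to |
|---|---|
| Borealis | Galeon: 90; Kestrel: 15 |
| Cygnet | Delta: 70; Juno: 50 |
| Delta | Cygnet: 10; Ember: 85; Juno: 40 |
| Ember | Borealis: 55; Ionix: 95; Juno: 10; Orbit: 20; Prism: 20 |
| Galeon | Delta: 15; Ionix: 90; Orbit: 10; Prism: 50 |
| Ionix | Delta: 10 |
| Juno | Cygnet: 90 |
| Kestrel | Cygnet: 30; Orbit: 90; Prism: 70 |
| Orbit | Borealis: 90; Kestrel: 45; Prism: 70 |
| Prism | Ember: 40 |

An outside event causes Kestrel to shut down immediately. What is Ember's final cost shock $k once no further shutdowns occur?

40

Round 1 — Kestrel shuts down (initial).
  Cygnet: +30 → 30 < 120
  Orbit: +90 → 90 < 120
  Prism: +70 → 70 ≥ 40
Round 2 — Prism shuts down.
  Ember: +40 → 40 < 90
No further shutdowns.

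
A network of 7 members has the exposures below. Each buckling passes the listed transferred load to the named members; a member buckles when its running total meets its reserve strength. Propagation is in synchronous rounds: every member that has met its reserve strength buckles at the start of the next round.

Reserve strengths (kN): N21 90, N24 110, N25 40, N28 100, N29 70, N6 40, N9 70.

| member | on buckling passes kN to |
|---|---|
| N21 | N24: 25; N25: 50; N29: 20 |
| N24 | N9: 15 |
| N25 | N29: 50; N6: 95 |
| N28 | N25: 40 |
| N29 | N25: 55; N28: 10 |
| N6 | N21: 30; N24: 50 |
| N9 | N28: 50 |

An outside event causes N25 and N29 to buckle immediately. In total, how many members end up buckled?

Round 1 — N25, N29 buckle (initial).
  N28: +10 → 10 < 100
  N6: +95 → 95 ≥ 40
Round 2 — N6 buckles.
  N21: +30 → 30 < 90
  N24: +50 → 50 < 110
No further bucklings.

3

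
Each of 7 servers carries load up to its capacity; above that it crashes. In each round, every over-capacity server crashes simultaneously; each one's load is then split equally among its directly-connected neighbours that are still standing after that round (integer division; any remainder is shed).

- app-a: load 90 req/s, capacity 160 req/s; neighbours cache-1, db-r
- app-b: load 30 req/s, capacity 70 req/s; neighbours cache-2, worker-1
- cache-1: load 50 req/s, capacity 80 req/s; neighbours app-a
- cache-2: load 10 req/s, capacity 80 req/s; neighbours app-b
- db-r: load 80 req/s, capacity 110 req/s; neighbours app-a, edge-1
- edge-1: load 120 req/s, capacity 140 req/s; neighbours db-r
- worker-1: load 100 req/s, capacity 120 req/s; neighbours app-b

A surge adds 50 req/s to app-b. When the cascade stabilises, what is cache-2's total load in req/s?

Round 1 — app-b at 80 > 70. app-b crashes.
  app-b sheds 80 req/s to cache-2, worker-1: 40 each.
    cache-2: 10+40 = 50 ≤ 80
    worker-1: 100+40 = 140 > 120
Round 2 — worker-1 crashes.
  worker-1 sheds 140 req/s: no online neighbours, lost.
No further crashes.

50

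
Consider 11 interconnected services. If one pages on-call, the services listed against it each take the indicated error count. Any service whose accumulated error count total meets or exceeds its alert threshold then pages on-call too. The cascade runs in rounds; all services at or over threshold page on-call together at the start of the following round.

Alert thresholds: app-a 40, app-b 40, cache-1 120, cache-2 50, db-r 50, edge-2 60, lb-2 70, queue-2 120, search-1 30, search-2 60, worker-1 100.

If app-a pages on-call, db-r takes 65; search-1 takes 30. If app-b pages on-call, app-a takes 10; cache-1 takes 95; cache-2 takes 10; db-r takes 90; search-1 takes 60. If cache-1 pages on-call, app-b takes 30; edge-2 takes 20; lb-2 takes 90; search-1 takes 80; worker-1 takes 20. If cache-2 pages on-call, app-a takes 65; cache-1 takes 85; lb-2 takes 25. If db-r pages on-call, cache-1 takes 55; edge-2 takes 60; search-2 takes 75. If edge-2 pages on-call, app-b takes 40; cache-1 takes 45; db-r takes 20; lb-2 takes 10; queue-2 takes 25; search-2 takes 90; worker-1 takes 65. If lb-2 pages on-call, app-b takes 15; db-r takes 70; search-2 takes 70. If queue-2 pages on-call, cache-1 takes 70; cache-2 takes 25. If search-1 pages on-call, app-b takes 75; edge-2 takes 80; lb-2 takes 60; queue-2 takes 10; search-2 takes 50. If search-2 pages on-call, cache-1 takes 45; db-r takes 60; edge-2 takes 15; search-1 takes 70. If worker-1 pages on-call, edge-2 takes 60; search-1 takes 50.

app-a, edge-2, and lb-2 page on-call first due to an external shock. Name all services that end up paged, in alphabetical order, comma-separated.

app-a, app-b, cache-1, db-r, edge-2, lb-2, search-1, search-2

Round 1 — app-a, edge-2, lb-2 page on-call (initial).
  app-b: +40+15 → 55 ≥ 40
  cache-1: +45 → 45 < 120
  db-r: +65+20+70 → 155 ≥ 50
  queue-2: +25 → 25 < 120
  search-1: +30 → 30 ≥ 30
  search-2: +90+70 → 160 ≥ 60
  worker-1: +65 → 65 < 100
Round 2 — app-b, db-r, search-1, search-2 page on-call.
  cache-1: +95+55+45 → 240 ≥ 120
  cache-2: +10 → 10 < 50
  queue-2: +10 → 35 < 120
Round 3 — cache-1 pages on-call.
  worker-1: +20 → 85 < 100
No further pages.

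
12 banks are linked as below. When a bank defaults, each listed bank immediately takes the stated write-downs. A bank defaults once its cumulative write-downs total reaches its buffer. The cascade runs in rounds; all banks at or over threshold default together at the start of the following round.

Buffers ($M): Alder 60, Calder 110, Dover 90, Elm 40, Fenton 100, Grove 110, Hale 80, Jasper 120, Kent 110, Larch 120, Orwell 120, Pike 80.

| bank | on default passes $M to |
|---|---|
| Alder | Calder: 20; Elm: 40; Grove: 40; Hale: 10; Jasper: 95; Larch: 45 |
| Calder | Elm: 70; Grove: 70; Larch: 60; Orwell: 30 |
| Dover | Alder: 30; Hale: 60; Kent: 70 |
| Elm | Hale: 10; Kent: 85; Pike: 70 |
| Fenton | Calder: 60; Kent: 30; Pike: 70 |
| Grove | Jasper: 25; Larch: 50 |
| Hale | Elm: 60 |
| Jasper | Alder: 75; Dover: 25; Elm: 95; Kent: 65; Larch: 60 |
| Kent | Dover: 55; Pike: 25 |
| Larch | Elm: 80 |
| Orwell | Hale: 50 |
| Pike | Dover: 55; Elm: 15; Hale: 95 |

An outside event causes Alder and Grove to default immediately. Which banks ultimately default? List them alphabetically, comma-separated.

Round 1 — Alder, Grove default (initial).
  Calder: +20 → 20 < 110
  Elm: +40 → 40 ≥ 40
  Hale: +10 → 10 < 80
  Jasper: +95+25 → 120 ≥ 120
  Larch: +45+50 → 95 < 120
Round 2 — Elm, Jasper default.
  Dover: +25 → 25 < 90
  Hale: +10 → 20 < 80
  Kent: +85+65 → 150 ≥ 110
  Larch: +60 → 155 ≥ 120
  Pike: +70 → 70 < 80
Round 3 — Kent, Larch default.
  Dover: +55 → 80 < 90
  Pike: +25 → 95 ≥ 80
Round 4 — Pike defaults.
  Dover: +55 → 135 ≥ 90
  Hale: +95 → 115 ≥ 80
Round 5 — Dover, Hale default.
No further defaults.

Alder, Dover, Elm, Grove, Hale, Jasper, Kent, Larch, Pike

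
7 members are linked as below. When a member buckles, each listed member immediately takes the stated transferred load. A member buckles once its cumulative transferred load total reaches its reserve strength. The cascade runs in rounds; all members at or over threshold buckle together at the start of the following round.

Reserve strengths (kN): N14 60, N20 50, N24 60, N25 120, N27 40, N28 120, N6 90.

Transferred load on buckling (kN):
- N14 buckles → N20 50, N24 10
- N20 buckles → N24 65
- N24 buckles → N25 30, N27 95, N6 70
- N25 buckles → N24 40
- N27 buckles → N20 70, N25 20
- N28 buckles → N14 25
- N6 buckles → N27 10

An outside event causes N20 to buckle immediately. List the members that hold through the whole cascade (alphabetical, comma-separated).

N14, N25, N28, N6

Round 1 — N20 buckles (initial).
  N24: +65 → 65 ≥ 60
Round 2 — N24 buckles.
  N25: +30 → 30 < 120
  N27: +95 → 95 ≥ 40
  N6: +70 → 70 < 90
Round 3 — N27 buckles.
  N25: +20 → 50 < 120
No further bucklings.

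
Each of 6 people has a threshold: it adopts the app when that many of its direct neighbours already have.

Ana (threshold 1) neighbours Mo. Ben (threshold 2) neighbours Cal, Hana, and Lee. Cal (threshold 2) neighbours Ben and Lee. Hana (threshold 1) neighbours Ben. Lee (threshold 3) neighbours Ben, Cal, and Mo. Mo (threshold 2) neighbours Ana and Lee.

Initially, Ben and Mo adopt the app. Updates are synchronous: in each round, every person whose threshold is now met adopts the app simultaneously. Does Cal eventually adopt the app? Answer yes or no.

no

Round 1 — Ben, Mo adopt the app (initial).
Round 2 — checking thresholds:
  Ana: 1 of 1 neighbours ≥ 1, adopts the app.
  Cal: 1 of 2 neighbours < 2, not yet.
  Hana: 1 of 1 neighbours ≥ 1, adopts the app.
  Lee: 2 of 3 neighbours < 3, not yet.
Round 3 — no new adoptions; cascade stops.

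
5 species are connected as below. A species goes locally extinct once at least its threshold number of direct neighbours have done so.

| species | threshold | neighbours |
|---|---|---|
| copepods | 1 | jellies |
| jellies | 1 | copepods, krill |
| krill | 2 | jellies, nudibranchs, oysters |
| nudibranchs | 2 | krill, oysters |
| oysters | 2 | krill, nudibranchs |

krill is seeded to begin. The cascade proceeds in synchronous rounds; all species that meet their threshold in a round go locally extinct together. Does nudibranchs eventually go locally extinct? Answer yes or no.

Round 1 — krill goes locally extinct (initial).
Round 2 — checking thresholds:
  jellies: 1 of 2 neighbours ≥ 1, goes locally extinct.
  nudibranchs: 1 of 2 neighbours < 2, below threshold.
  oysters: 1 of 2 neighbours < 2, below threshold.
Round 3 — checking thresholds:
  copepods: 1 of 1 neighbours ≥ 1, goes locally extinct.
  nudibranchs: 1 of 2 neighbours < 2, below threshold.
  oysters: 1 of 2 neighbours < 2, below threshold.
Round 4 — no new extinctions; cascade stops.

no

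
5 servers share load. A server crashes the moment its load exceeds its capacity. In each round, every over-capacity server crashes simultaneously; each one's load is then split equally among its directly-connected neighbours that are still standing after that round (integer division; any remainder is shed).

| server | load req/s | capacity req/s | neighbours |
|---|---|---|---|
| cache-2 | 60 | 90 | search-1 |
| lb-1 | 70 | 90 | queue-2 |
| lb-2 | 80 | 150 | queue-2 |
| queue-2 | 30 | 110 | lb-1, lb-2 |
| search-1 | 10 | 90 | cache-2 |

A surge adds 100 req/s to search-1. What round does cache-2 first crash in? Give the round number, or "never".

2

Round 1 — search-1 at 110 > 90. search-1 crashes.
  search-1 sheds 110 req/s to cache-2: 110 each.
    cache-2: 60+110 = 170 > 90
Round 2 — cache-2 crashes.
  cache-2 sheds 170 req/s: no online neighbours, lost.
No further crashes.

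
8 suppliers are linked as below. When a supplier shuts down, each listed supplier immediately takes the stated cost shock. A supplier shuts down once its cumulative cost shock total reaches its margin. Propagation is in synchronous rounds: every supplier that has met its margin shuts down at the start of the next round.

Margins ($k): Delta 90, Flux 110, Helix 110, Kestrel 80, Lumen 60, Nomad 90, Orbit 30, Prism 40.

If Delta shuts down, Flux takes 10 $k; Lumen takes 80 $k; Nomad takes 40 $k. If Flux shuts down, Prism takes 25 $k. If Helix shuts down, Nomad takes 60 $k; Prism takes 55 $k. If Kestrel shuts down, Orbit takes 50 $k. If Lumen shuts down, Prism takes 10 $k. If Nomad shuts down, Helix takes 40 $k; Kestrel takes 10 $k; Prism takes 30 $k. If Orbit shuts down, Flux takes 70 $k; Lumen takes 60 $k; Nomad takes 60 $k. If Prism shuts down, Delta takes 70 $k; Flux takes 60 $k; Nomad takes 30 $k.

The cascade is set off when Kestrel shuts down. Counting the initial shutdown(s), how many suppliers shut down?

Round 1 — Kestrel shuts down (initial).
  Orbit: +50 → 50 ≥ 30
Round 2 — Orbit shuts down.
  Flux: +70 → 70 < 110
  Lumen: +60 → 60 ≥ 60
  Nomad: +60 → 60 < 90
Round 3 — Lumen shuts down.
  Prism: +10 → 10 < 40
No further shutdowns.

3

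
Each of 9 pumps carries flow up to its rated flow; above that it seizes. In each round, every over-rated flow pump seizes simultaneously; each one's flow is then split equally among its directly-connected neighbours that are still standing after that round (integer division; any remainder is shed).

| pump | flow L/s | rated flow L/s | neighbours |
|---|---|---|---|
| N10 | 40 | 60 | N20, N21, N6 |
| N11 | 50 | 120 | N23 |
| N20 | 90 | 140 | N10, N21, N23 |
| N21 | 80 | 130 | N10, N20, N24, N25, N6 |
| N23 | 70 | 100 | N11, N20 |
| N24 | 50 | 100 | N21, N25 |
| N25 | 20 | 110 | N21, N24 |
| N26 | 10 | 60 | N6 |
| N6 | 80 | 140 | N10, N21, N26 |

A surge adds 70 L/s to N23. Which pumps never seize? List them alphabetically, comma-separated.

Round 1 — N23 at 140 > 100. N23 seizes.
  N23 sheds 140 L/s to N11, N20: 70 each.
    N11: 50+70 = 120 ≤ 120
    N20: 90+70 = 160 > 140
Round 2 — N20 seizes.
  N20 sheds 160 L/s to N10, N21: 80 each.
    N10: 40+80 = 120 > 60
    N21: 80+80 = 160 > 130
Round 3 — N10, N21 seize.
  N10 sheds 120 L/s to N6: 120 each.
    N6: 80+120 = 200 > 140
  N21 sheds 160 L/s to N24, N25, N6: 53 each (1 lost).
    N24: 50+53 = 103 > 100
    N25: 20+53 = 73 ≤ 110
    N6: 200+53 = 253 > 140
Round 4 — N24, N6 seize.
  N24 sheds 103 L/s to N25: 103 each.
    N25: 73+103 = 176 > 110
  N6 sheds 253 L/s to N26: 253 each.
    N26: 10+253 = 263 > 60
Round 5 — N25, N26 seize.
  N25 sheds 176 L/s: no online neighbours, lost.
  N26 sheds 263 L/s: no online neighbours, lost.
No further seizures.

N11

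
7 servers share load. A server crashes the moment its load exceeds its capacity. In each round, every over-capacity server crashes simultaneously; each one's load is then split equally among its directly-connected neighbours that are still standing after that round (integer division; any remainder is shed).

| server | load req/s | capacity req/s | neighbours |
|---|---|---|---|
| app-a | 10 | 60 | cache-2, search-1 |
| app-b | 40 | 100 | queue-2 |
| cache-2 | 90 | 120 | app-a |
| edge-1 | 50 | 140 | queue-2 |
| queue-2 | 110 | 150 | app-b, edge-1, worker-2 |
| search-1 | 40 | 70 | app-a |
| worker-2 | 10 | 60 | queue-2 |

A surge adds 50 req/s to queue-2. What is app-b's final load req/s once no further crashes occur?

93

Round 1 — queue-2 at 160 > 150. queue-2 crashes.
  queue-2 sheds 160 req/s to app-b, edge-1, worker-2: 53 each (1 lost).
    app-b: 40+53 = 93 ≤ 100
    edge-1: 50+53 = 103 ≤ 140
    worker-2: 10+53 = 63 > 60
Round 2 — worker-2 crashes.
  worker-2 sheds 63 req/s: no online neighbours, lost.
No further crashes.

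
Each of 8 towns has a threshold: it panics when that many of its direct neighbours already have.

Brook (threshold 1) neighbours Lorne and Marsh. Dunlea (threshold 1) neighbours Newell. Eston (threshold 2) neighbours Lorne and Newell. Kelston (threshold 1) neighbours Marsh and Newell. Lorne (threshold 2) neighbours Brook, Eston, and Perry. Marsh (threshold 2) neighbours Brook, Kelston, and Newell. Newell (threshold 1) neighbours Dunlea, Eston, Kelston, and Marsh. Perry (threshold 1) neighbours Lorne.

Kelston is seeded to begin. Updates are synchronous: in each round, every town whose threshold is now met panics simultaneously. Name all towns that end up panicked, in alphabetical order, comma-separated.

Brook, Dunlea, Kelston, Marsh, Newell

Round 1 — Kelston panics (initial).
Round 2 — checking thresholds:
  Marsh: 1 of 3 neighbours < 2, not yet.
  Newell: 1 of 4 neighbours ≥ 1, panics.
Round 3 — checking thresholds:
  Dunlea: 1 of 1 neighbours ≥ 1, panics.
  Eston: 1 of 2 neighbours < 2, not yet.
  Marsh: 2 of 3 neighbours ≥ 2, panics.
Round 4 — checking thresholds:
  Brook: 1 of 2 neighbours ≥ 1, panics.
  Eston: 1 of 2 neighbours < 2, not yet.
Round 5 — no new panics; cascade stops.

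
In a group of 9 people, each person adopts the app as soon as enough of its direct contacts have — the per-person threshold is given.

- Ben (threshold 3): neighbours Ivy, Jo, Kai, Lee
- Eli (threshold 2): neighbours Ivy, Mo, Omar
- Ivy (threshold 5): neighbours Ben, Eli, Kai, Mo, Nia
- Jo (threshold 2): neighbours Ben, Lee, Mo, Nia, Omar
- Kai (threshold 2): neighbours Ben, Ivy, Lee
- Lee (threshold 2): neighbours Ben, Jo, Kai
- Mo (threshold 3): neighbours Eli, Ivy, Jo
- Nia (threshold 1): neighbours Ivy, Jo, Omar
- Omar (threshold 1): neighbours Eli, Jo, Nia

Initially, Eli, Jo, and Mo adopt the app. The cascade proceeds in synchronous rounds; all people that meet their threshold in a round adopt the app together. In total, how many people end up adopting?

Round 1 — Eli, Jo, Mo adopt the app (initial).
Round 2 — checking thresholds:
  Ben: 1 of 4 neighbours < 3, not yet.
  Ivy: 2 of 5 neighbours < 5, not yet.
  Lee: 1 of 3 neighbours < 2, not yet.
  Nia: 1 of 3 neighbours ≥ 1, adopts the app.
  Omar: 2 of 3 neighbours ≥ 1, adopts the app.
Round 3 — no new adoptions; cascade stops.

5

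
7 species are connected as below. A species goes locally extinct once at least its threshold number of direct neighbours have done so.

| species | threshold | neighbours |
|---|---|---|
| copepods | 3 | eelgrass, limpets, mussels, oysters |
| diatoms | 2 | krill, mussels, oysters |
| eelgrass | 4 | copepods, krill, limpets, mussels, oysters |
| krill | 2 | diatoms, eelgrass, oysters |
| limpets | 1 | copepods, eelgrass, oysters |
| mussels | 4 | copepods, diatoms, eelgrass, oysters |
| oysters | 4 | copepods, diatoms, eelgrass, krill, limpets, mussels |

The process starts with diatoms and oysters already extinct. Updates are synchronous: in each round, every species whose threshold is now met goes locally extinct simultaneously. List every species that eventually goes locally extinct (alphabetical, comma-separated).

Round 1 — diatoms, oysters go locally extinct (initial).
Round 2 — checking thresholds:
  copepods: 1 of 4 neighbours < 3, below threshold.
  eelgrass: 1 of 5 neighbours < 4, below threshold.
  krill: 2 of 3 neighbours ≥ 2, goes locally extinct.
  limpets: 1 of 3 neighbours ≥ 1, goes locally extinct.
  mussels: 2 of 4 neighbours < 4, below threshold.
Round 3 — no new extinctions; cascade stops.

diatoms, krill, limpets, oysters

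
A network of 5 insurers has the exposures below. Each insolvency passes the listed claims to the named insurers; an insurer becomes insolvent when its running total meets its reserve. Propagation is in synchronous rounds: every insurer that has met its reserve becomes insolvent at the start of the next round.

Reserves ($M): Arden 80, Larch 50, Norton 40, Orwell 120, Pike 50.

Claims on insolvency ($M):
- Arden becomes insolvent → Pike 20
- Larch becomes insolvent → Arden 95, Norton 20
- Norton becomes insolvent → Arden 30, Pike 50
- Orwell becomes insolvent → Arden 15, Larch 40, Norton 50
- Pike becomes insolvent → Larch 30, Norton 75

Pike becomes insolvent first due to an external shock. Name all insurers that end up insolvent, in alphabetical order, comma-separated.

Round 1 — Pike becomes insolvent (initial).
  Larch: +30 → 30 < 50
  Norton: +75 → 75 ≥ 40
Round 2 — Norton becomes insolvent.
  Arden: +30 → 30 < 80
No further insolvencies.

Norton, Pike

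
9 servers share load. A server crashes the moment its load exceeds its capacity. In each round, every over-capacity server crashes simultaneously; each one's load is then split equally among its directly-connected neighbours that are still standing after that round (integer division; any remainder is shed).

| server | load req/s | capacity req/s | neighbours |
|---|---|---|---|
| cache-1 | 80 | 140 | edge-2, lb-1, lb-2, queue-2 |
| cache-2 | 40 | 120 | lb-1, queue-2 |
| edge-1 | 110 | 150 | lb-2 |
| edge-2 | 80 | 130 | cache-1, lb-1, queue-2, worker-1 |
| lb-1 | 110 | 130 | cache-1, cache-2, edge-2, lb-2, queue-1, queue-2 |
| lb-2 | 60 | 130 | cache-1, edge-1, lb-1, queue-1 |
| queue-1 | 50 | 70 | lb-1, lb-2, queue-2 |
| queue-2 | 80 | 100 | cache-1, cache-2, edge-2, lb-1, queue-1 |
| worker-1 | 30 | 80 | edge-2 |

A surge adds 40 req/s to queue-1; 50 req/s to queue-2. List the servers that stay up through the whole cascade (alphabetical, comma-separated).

Round 1 — queue-1 at 90 > 70; queue-2 at 130 > 100. queue-1, queue-2 crash.
  queue-1 sheds 90 req/s to lb-1, lb-2: 45 each.
    lb-1: 110+45 = 155 > 130
    lb-2: 60+45 = 105 ≤ 130
  queue-2 sheds 130 req/s to cache-1, cache-2, edge-2, lb-1: 32 each (2 lost).
    cache-1: 80+32 = 112 ≤ 140
    cache-2: 40+32 = 72 ≤ 120
    edge-2: 80+32 = 112 ≤ 130
    lb-1: 155+32 = 187 > 130
Round 2 — lb-1 crashes.
  lb-1 sheds 187 req/s to cache-1, cache-2, edge-2, lb-2: 46 each (3 lost).
    cache-1: 112+46 = 158 > 140
    cache-2: 72+46 = 118 ≤ 120
    edge-2: 112+46 = 158 > 130
    lb-2: 105+46 = 151 > 130
Round 3 — cache-1, edge-2, lb-2 crash.
  cache-1 sheds 158 req/s: no online neighbours, lost.
  edge-2 sheds 158 req/s to worker-1: 158 each.
    worker-1: 30+158 = 188 > 80
  lb-2 sheds 151 req/s to edge-1: 151 each.
    edge-1: 110+151 = 261 > 150
Round 4 — edge-1, worker-1 crash.
  edge-1 sheds 261 req/s: no online neighbours, lost.
  worker-1 sheds 188 req/s: no online neighbours, lost.
No further crashes.

cache-2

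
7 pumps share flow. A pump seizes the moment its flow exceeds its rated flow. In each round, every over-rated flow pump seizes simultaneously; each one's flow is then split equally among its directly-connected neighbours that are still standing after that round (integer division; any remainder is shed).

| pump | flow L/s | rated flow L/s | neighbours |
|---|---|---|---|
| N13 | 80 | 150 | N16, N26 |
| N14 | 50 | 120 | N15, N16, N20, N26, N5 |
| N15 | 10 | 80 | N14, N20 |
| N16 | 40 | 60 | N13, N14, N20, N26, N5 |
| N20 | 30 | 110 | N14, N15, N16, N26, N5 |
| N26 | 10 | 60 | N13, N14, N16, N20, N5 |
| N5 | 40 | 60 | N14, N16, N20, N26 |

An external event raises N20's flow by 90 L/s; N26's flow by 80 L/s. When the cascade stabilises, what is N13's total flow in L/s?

148

Round 1 — N20 at 120 > 110; N26 at 90 > 60. N20, N26 seize.
  N20 sheds 120 L/s to N14, N15, N16, N5: 30 each.
    N14: 50+30 = 80 ≤ 120
    N15: 10+30 = 40 ≤ 80
    N16: 40+30 = 70 > 60
    N5: 40+30 = 70 > 60
  N26 sheds 90 L/s to N13, N14, N16, N5: 22 each (2 lost).
    N13: 80+22 = 102 ≤ 150
    N14: 80+22 = 102 ≤ 120
    N16: 70+22 = 92 > 60
    N5: 70+22 = 92 > 60
Round 2 — N16, N5 seize.
  N16 sheds 92 L/s to N13, N14: 46 each.
    N13: 102+46 = 148 ≤ 150
    N14: 102+46 = 148 > 120
  N5 sheds 92 L/s to N14: 92 each.
    N14: 148+92 = 240 > 120
Round 3 — N14 seizes.
  N14 sheds 240 L/s to N15: 240 each.
    N15: 40+240 = 280 > 80
Round 4 — N15 seizes.
  N15 sheds 280 L/s: no online neighbours, lost.
No further seizures.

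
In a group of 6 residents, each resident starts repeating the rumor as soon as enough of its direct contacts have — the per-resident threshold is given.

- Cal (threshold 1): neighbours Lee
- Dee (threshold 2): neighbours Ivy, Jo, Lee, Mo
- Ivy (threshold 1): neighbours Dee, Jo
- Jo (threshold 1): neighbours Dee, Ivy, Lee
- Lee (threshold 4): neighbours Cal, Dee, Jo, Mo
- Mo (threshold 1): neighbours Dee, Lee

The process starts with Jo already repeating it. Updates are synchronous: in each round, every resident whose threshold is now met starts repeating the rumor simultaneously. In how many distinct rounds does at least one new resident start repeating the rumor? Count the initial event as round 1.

4

Round 1 — Jo starts repeating the rumor (initial).
Round 2 — checking thresholds:
  Dee: 1 of 4 neighbours < 2, holds.
  Ivy: 1 of 2 neighbours ≥ 1, starts repeating the rumor.
  Lee: 1 of 4 neighbours < 4, holds.
Round 3 — checking thresholds:
  Dee: 2 of 4 neighbours ≥ 2, starts repeating the rumor.
  Lee: 1 of 4 neighbours < 4, holds.
Round 4 — checking thresholds:
  Lee: 2 of 4 neighbours < 4, holds.
  Mo: 1 of 2 neighbours ≥ 1, starts repeating the rumor.
Round 5 — no new spreads; cascade stops.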